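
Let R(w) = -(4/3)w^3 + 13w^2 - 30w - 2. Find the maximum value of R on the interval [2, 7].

R'(w) = -4w^2 + 26w - 30, whose only zero in [2, 7] is w = 5.
Evaluating at the critical points and endpoints: R(2) = -62/3; R(5) = 19/3; R(7) = -97/3.
Hence the absolute maximum is 19/3 at w = 5.

19/3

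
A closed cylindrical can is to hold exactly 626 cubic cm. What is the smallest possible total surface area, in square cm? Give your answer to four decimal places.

With radius r and height h, πr²h = 626 so h = 626/(πr²), and S(r) = 2πr² + 2πrh = 2πr² + 2·626/r.
S'(r) = 4πr − 2·626/r² = 0 ⇒ r³ = 626/(2π), so r ≈ 4.6359 and h = 2r ≈ 9.2717.
S''(r) = 4π + 4·626/r³ > 0, so this is the minimum; S ≈ 405.1017.

405.1017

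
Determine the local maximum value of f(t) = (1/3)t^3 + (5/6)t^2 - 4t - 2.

f'(t) = t^2 + (5/3)t - 4. Setting f'(t) = 0 gives t ∈ {-3, 4/3}.
Second-derivative test with f''(t) = 2t + 5/3: f''(-3) = -13/3 < 0 ⇒ local maximum; f''(4/3) = 13/3 > 0 ⇒ local minimum.
So the local maximum value is f(-3) = 17/2.

17/2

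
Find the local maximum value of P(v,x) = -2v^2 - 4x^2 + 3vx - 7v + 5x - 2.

∂P/∂v = -4v + 3x - 7 = 0 and ∂P/∂x = 3v - 8x + 5 = 0, so (v, x) = (-41/23, -1/23).
The Hessian has P_{vv} = -4, P_{xx} = -8, P_{vx} = 3, giving D = 23 > 0 with P_{vv} < 0, so the point is a local maximum.
P(-41/23, -1/23) = 95/23.

95/23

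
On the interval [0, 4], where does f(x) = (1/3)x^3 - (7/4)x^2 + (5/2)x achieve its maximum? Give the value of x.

4

The derivative is x^2 - (7/2)x + 5/2, which vanishes at x = 1 and x = 5/2.
Compare values at every candidate in [0, 4]: f(0) = 0; f(1) = 13/12; f(5/2) = 25/48; f(4) = 10/3.
So the maximum is f(4) = 10/3.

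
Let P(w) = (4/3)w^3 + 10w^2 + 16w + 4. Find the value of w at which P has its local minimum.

P'(w) = 4w^2 + 20w + 16 = 0 at w = -4, -1.
Second-derivative test with P''(w) = 8w + 20: P''(-4) = -12 < 0 ⇒ local maximum; P''(-1) = 12 > 0 ⇒ local minimum.
Thus P has its local minimum at w = -1, with value -10/3.

-1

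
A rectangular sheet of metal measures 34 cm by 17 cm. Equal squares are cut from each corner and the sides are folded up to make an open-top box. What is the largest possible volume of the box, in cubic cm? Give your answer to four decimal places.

With cut size x, the volume is V(x) = x(34 − 2x)(17 − 2x) for 0 < x < 8.5.
V'(x) = 12x^2 − 204x + 578. Setting V'(x) = 0 gives x ≈ 3.5925 (the root in (0, 8.5)).
V''(x) = 24x − 204 is negative there, so this is the maximum; V ≈ 945.5073.

945.5073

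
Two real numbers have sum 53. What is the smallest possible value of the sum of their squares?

2809/2

With a + b = 53, a^2 + b^2 = a^2 + (53 − a)^2.
The derivative 2a − 2(53 − a) = 4a − 106 vanishes at a = 53/2; second derivative 4 > 0, a minimum.
The minimum is 2·(53/2)^2 = 2809/2.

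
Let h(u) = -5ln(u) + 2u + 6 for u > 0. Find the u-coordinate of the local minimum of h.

5/2

h'(u) = -5/u + 2 = 0 gives u = 5/2.
h''(u) = 5/u², which is positive for u > 0, so this is a local minimum.
h(5/2) = -5·ln(5/2) + 5 + 6 ≈ 6.4185.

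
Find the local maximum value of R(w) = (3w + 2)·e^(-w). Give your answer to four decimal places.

2.1496

R'(w) = 3·e^(-w) + (3w + 2)·(-1)·e^(-w) = (-3w + 1)·e^(-w). Since e^(-w) > 0, the only critical point is w = 1/3.
R''(1/3) has the same sign as -3 < 0, so this is a local maximum.
R(1/3) = (3)·e^(-1/3) ≈ 2.1496.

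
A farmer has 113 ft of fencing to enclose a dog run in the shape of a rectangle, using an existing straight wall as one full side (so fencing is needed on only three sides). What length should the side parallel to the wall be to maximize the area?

Let the sides perpendicular to the wall have length x and the parallel side y, so 2x + y = 113 and the area is A = xy = x(113 − 2x).
A'(x) = 113 − 4x = 0 gives x = 113/4, and A''(x) = −4 < 0 confirms a maximum.
Then y = 113 − 2·113/4 = 113/2 and A = 12769/8.

113/2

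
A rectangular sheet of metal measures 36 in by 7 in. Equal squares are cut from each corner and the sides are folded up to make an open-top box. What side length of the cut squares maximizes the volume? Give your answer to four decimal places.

With cut size x, the volume is V(x) = x(36 − 2x)(7 − 2x) for 0 < x < 3.5.
V'(x) = 12x^2 − 172x + 252. Setting V'(x) = 0 gives x ≈ 1.6566 (the root in (0, 3.5)).
V''(x) = 24x − 172 is negative there, so this is the maximum; V ≈ 199.6364.

1.6566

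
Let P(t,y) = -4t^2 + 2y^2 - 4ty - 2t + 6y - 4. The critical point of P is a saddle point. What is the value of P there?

-47/6

∂P/∂t = -8t - 4y - 2 = 0 and ∂P/∂y = -4t + 4y + 6 = 0, so (t, y) = (1/3, -7/6).
The Hessian has P_{tt} = -8, P_{yy} = 4, P_{ty} = -4, giving D = -48 < 0, so the point is a saddle point.
P(1/3, -7/6) = -47/6.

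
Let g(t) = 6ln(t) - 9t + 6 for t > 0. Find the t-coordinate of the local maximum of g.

g'(t) = 6/t − 9 = 0 gives t = 2/3.
g''(t) = -6/t², which is negative for t > 0, so this is a local maximum.
g(2/3) = 6·ln(2/3) - 6 + 6 ≈ -2.4328.

2/3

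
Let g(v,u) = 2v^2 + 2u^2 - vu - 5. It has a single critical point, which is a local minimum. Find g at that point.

∂g/∂v = 4v - u = 0 and ∂g/∂u = -v + 4u = 0, so (v, u) = (0, 0).
The Hessian has g_{vv} = 4, g_{uu} = 4, g_{vu} = -1, giving D = 15 > 0 with g_{vv} > 0, so the point is a local minimum.
g(0, 0) = -5.

-5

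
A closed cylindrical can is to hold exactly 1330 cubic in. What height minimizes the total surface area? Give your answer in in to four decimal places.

11.9194

With radius r and height h, πr²h = 1330 so h = 1330/(πr²), and S(r) = 2πr² + 2πrh = 2πr² + 2·1330/r.
S'(r) = 4πr − 2·1330/r² = 0 ⇒ r³ = 1330/(2π), so r ≈ 5.9597 and h = 2r ≈ 11.9194.
S''(r) = 4π + 4·1330/r³ > 0, so this is the minimum; S ≈ 669.4975.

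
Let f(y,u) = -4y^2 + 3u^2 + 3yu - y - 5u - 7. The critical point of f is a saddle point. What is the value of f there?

-511/57

∂f/∂y = -8y + 3u - 1 = 0 and ∂f/∂u = 3y + 6u - 5 = 0, so (y, u) = (3/19, 43/57).
The Hessian has f_{yy} = -8, f_{uu} = 6, f_{yu} = 3, giving D = -57 < 0, so the point is a saddle point.
f(3/19, 43/57) = -511/57.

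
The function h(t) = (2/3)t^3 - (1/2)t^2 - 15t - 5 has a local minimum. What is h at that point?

-73/2

h'(t) = 2t^2 - t - 15. Setting h'(t) = 0 gives t ∈ {-5/2, 3}.
Since h''(t) = 4t - 1, we get h''(-5/2) = -11 < 0 ⇒ local maximum; h''(3) = 11 > 0 ⇒ local minimum.
The local minimum is h(3) = -73/2.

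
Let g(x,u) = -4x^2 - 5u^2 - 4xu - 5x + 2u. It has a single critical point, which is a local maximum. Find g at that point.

∂g/∂x = -8x - 4u - 5 = 0 and ∂g/∂u = -4x - 10u + 2 = 0, so (x, u) = (-29/32, 9/16).
The Hessian has g_{xx} = -8, g_{uu} = -10, g_{xu} = -4, giving D = 64 > 0 with g_{xx} < 0, so the point is a local maximum.
g(-29/32, 9/16) = 181/64.

181/64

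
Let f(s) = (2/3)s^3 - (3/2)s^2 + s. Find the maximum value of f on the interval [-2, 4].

The derivative is 2s^2 - 3s + 1, which vanishes at s = 1/2 and s = 1.
Candidates: f(-2) = -40/3, f(1/2) = 5/24, f(1) = 1/6, f(4) = 68/3.
Hence the absolute maximum is 68/3 at s = 4.

68/3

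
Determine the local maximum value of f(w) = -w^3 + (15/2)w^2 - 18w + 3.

-21/2

f'(w) = -3w^2 + 15w - 18 = 0 at w = 2, 3.
f''(w) = -6w + 15. f''(2) = 3 > 0 ⇒ local minimum; f''(3) = -3 < 0 ⇒ local maximum.
So the local maximum value is f(3) = -21/2.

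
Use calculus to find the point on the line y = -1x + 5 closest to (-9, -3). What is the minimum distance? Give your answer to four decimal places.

Minimize D(x)^2 = (x + 9)^2 + (-x + 8)^2.
d/dx[D^2] = 2(x + 9) + 2·(-1)·(-x + 8) = 0 ⇒ x = -1/2.
Then y = 11/2 and the distance is √(289/2) ≈ 12.0208.

12.0208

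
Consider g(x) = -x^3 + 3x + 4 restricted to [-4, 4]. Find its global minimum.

Differentiating, g'(x) = -3x^2 + 3; which vanishes at x = -1 and x = 1.
Compare values at every candidate in [-4, 4]: g(-4) = 56; g(-1) = 2; g(1) = 6; g(4) = -48.
The minimum over the interval is -48, attained at x = 4.

-48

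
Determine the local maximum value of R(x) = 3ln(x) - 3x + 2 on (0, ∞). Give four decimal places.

R'(x) = 3/x − 3 = 0 gives x = 1.
R''(x) = -3/x², which is negative for x > 0, so this is a local maximum.
R(1) = 3·ln(1) - 3 + 2 ≈ -1.0000.

-1.0000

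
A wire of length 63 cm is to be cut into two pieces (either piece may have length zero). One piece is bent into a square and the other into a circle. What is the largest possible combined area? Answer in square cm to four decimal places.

Let x be the length used for the square. Square side x/4; circle radius (63−x)/(2π).
A(x) = (x/4)² + π·((63−x)/(2π))² = x²/16 + (63−x)²/(4π) for 0 ≤ x ≤ 63. A'(x) = x/8 − (63−x)/(2π) = 0 gives x = 4·63/(π+4) ≈ 35.2862.
A'' > 0, so the interior critical point is a minimum; the maximum is at an endpoint. A(0) = 315.8430 and A(63) = 248.0625, so the largest area is 315.8430.

315.8430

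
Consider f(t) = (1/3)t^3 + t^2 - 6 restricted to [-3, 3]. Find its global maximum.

12

The derivative is t^2 + 2t, which vanishes at t = -2 and t = 0.
Evaluating at the critical points and endpoints: f(-3) = -6, f(-2) = -14/3, f(0) = -6, f(3) = 12.
The maximum over the interval is 12, attained at t = 3.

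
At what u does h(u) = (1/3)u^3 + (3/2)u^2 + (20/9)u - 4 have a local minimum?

h'(u) = u^2 + 3u + 20/9. Setting h'(u) = 0 gives u ∈ {-5/3, -4/3}.
h''(u) = 2u + 3. h''(-5/3) = -1/3 < 0 ⇒ local maximum; h''(-4/3) = 1/3 > 0 ⇒ local minimum.
The local minimum is h(-4/3) = -412/81.

-4/3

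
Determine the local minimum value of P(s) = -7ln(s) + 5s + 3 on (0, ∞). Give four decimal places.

P'(s) = -7/s + 5 = 0 gives s = 7/5.
P''(s) = 7/s², which is positive for s > 0, so this is a local minimum.
P(7/5) = -7·ln(7/5) + 7 + 3 ≈ 7.6447.

7.6447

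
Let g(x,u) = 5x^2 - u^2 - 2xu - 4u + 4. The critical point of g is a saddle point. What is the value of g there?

22/3

∂g/∂x = 10x - 2u = 0 and ∂g/∂u = -2x - 2u - 4 = 0, so (x, u) = (-1/3, -5/3).
The Hessian has g_{xx} = 10, g_{uu} = -2, g_{xu} = -2, giving D = -24 < 0, so the point is a saddle point.
g(-1/3, -5/3) = 22/3.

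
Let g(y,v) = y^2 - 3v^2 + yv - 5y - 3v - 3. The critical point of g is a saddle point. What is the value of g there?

-120/13

∂g/∂y = 2y + v - 5 = 0 and ∂g/∂v = y - 6v - 3 = 0, so (y, v) = (33/13, -1/13).
The Hessian has g_{yy} = 2, g_{vv} = -6, g_{yv} = 1, giving D = -13 < 0, so the point is a saddle point.
g(33/13, -1/13) = -120/13.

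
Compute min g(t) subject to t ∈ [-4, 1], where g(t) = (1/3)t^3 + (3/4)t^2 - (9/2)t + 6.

Differentiating, g'(t) = t^2 + (3/2)t - 9/2; whose only zero in [-4, 1] is t = -3.
Evaluating at the critical points and endpoints: g(-4) = 44/3, g(-3) = 69/4, g(1) = 31/12.
The minimum over the interval is 31/12, attained at t = 1.

31/12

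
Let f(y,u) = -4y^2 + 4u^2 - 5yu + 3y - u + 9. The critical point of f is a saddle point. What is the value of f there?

∂f/∂y = -8y - 5u + 3 = 0 and ∂f/∂u = -5y + 8u - 1 = 0, so (y, u) = (19/89, 23/89).
The Hessian has f_{yy} = -8, f_{uu} = 8, f_{yu} = -5, giving D = -89 < 0, so the point is a saddle point.
f(19/89, 23/89) = 818/89.

818/89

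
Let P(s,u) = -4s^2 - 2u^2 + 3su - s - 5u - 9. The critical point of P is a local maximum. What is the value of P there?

∂P/∂s = -8s + 3u - 1 = 0 and ∂P/∂u = 3s - 4u - 5 = 0, so (s, u) = (-19/23, -43/23).
The Hessian has P_{ss} = -8, P_{uu} = -4, P_{su} = 3, giving D = 23 > 0 with P_{ss} < 0, so the point is a local maximum.
P(-19/23, -43/23) = -90/23.

-90/23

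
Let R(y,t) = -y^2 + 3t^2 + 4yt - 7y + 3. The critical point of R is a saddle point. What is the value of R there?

33/4

∂R/∂y = -2y + 4t - 7 = 0 and ∂R/∂t = 4y + 6t = 0, so (y, t) = (-3/2, 1).
The Hessian has R_{yy} = -2, R_{tt} = 6, R_{yt} = 4, giving D = -28 < 0, so the point is a saddle point.
R(-3/2, 1) = 33/4.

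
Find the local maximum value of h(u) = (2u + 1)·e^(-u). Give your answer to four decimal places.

Differentiating with the product rule gives h'(u) = (-2u + 1)·e^(-u). Since e^(-u) > 0, the only critical point is u = 1/2.
h''(1/2) has the same sign as -2 < 0, so this is a local maximum.
h(1/2) = (2)·e^(-1/2) ≈ 1.2131.

1.2131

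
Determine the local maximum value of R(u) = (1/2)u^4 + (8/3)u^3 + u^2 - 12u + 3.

R'(u) = 2u^3 + 8u^2 + 2u - 12. Setting R'(u) = 0 gives u ∈ {-3, -2, 1}.
Second-derivative test with R''(u) = 6u^2 + 16u + 2: R''(-3) = 8 > 0 ⇒ local minimum; R''(-2) = -6 < 0 ⇒ local maximum; R''(1) = 24 > 0 ⇒ local minimum.
So the local maximum value is R(-2) = 53/3.

53/3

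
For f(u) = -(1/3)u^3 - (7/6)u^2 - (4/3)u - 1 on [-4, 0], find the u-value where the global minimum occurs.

0

f'(u) = -u^2 - (7/3)u - 4/3, which vanishes at u = -4/3 and u = -1.
Candidates: f(-4) = 7; f(-4/3) = -41/81; f(-1) = -1/2; f(0) = -1.
So the minimum is f(0) = -1.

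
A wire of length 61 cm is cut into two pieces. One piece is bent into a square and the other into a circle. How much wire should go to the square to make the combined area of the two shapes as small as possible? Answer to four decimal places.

Let x be the length used for the square. Square side x/4; circle radius (61−x)/(2π).
A(x) = (x/4)² + π·((61−x)/(2π))² = x²/16 + (61−x)²/(4π) for 0 ≤ x ≤ 61. A'(x) = x/8 − (61−x)/(2π) = 0 gives x = 4·61/(π+4) ≈ 34.1660.
A'' = 1/8 + 1/(2π) > 0, so this gives the minimum combined area; x ≈ 34.1660 cm to the square.

34.1660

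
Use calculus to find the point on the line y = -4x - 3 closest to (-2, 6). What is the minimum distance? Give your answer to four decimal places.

Minimize D(x)^2 = (x + 2)^2 + (-4x - 9)^2.
d/dx[D^2] = 2(x + 2) + 2·(-4)·(-4x - 9) = 0 ⇒ x = -38/17.
Then y = 101/17 and the distance is √(1/17) ≈ 0.2425.

0.2425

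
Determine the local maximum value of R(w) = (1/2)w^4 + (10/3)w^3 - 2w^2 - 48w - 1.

151/2

R'(w) = 2w^3 + 10w^2 - 4w - 48. Setting R'(w) = 0 gives w ∈ {-4, -3, 2}.
R''(w) = 6w^2 + 20w - 4. R''(-4) = 12 > 0 ⇒ local minimum; R''(-3) = -10 < 0 ⇒ local maximum; R''(2) = 60 > 0 ⇒ local minimum.
The local maximum is R(-3) = 151/2.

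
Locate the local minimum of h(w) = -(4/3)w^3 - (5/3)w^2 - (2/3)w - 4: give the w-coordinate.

Critical points: h'(w) = -4w^2 - (10/3)w - 2/3 vanishes at w = -1/2, -1/3.
Second-derivative test with h''(w) = -8w - 10/3: h''(-1/2) = 2/3 > 0 ⇒ local minimum; h''(-1/3) = -2/3 < 0 ⇒ local maximum.
The local minimum is h(-1/2) = -47/12.

-1/2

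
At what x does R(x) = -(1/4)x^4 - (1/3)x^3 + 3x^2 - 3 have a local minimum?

0

Critical points: R'(x) = -x^3 - x^2 + 6x vanishes at x = -3, 0, 2.
Since R''(x) = -3x^2 - 2x + 6, we get R''(-3) = -15 < 0 ⇒ local maximum; R''(0) = 6 > 0 ⇒ local minimum; R''(2) = -10 < 0 ⇒ local maximum.
Thus R has its local minimum at x = 0, with value -3.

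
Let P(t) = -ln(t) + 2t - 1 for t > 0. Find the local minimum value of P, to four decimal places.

P'(t) = -1/t + 2 = 0 gives t = 1/2.
P''(t) = 1/t², which is positive for t > 0, so this is a local minimum.
P(1/2) = -1·ln(1/2) + 1 - 1 ≈ 0.6931.

0.6931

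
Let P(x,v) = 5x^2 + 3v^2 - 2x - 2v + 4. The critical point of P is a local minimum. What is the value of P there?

∂P/∂x = 10x - 2 = 0 and ∂P/∂v = 6v - 2 = 0, so (x, v) = (1/5, 1/3).
The Hessian has P_{xx} = 10, P_{vv} = 6, P_{xv} = 0, giving D = 60 > 0 with P_{xx} > 0, so the point is a local minimum.
P(1/5, 1/3) = 52/15.

52/15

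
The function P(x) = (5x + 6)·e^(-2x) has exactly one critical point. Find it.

-7/10

Differentiating with the product rule gives P'(x) = (-10x - 7)·e^(-2x). Since e^(-2x) > 0, the only critical point is x = -7/10.
P''(-7/10) has the same sign as -10 < 0, so this is a local maximum.
P(-7/10) = (5/2)·e^(7/5) ≈ 10.1380.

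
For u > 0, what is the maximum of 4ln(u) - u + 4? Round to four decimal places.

5.5452

R'(u) = 4/u − 1 = 0 gives u = 4.
R''(u) = -4/u², which is negative for u > 0, so this is a local maximum.
R(4) = 4·ln(4) - 4 + 4 ≈ 5.5452.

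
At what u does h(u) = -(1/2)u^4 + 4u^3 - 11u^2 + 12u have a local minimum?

2

h'(u) = -2u^3 + 12u^2 - 22u + 12. Setting h'(u) = 0 gives u ∈ {1, 2, 3}.
Second-derivative test with h''(u) = -6u^2 + 24u - 22: h''(1) = -4 < 0 ⇒ local maximum; h''(2) = 2 > 0 ⇒ local minimum; h''(3) = -4 < 0 ⇒ local maximum.
So the local minimum value is h(2) = 4.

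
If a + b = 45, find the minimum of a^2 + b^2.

With a + b = 45, a^2 + b^2 = a^2 + (45 − a)^2.
The derivative 2a − 2(45 − a) = 4a − 90 vanishes at a = 45/2; second derivative 4 > 0, a minimum.
The minimum is 2·(45/2)^2 = 2025/2.

2025/2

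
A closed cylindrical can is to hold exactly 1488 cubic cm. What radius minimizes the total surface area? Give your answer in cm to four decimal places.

With radius r and height h, πr²h = 1488 so h = 1488/(πr²), and S(r) = 2πr² + 2πrh = 2πr² + 2·1488/r.
S'(r) = 4πr − 2·1488/r² = 0 ⇒ r³ = 1488/(2π), so r ≈ 6.1869 and h = 2r ≈ 12.3738.
S''(r) = 4π + 4·1488/r³ > 0, so this is the minimum; S ≈ 721.5224.

6.1869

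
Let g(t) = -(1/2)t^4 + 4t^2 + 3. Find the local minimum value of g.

g'(t) = -2t^3 + 8t = 0 at t = -2, 0, 2.
Since g''(t) = -6t^2 + 8, we get g''(-2) = -16 < 0 ⇒ local maximum; g''(0) = 8 > 0 ⇒ local minimum; g''(2) = -16 < 0 ⇒ local maximum.
Thus g has its local minimum at t = 0, with value 3.

3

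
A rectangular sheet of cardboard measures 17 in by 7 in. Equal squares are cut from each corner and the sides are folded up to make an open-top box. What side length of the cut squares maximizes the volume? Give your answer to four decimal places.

1.5336

With cut size x, the volume is V(x) = x(17 − 2x)(7 − 2x) for 0 < x < 3.5.
V'(x) = 12x^2 − 96x + 119. Setting V'(x) = 0 gives x ≈ 1.5336 (the root in (0, 3.5)).
V''(x) = 24x − 96 is negative there, so this is the maximum; V ≈ 84.0335.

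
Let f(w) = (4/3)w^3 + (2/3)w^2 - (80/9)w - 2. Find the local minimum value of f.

Critical points: f'(w) = 4w^2 + (4/3)w - 80/9 vanishes at w = -5/3, 4/3.
Since f''(w) = 8w + 4/3, we get f''(-5/3) = -12 < 0 ⇒ local maximum; f''(4/3) = 12 > 0 ⇒ local minimum.
The local minimum is f(4/3) = -770/81.

-770/81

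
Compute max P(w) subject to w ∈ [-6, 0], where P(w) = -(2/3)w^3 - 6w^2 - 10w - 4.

2/3

Differentiating, P'(w) = -2w^2 - 12w - 10; which vanishes at w = -5 and w = -1.
Evaluating at the critical points and endpoints: P(-6) = -16,  P(-5) = -62/3,  P(-1) = 2/3,  P(0) = -4.
The maximum over the interval is 2/3, attained at w = -1.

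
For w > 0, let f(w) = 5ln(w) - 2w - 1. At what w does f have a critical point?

5/2

f'(w) = 5/w − 2 = 0 gives w = 5/2.
f''(w) = -5/w², which is negative for w > 0, so this is a local maximum.
f(5/2) = 5·ln(5/2) - 5 - 1 ≈ -1.4185.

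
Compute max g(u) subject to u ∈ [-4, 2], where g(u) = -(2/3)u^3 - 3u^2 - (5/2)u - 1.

g'(u) = -2u^2 - 6u - 5/2, which vanishes at u = -5/2 and u = -1/2.
Evaluating at the critical points and endpoints: g(-4) = 11/3, g(-5/2) = -37/12, g(-1/2) = -5/12, g(2) = -70/3.
The maximum over the interval is 11/3, attained at u = -4.

11/3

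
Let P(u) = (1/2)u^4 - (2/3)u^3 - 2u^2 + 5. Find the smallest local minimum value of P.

Critical points: P'(u) = 2u^3 - 2u^2 - 4u vanishes at u = -1, 0, 2.
P''(u) = 6u^2 - 4u - 4. P''(-1) = 6 > 0 ⇒ local minimum; P''(0) = -4 < 0 ⇒ local maximum; P''(2) = 12 > 0 ⇒ local minimum.
Thus P has its smallest local minimum at u = 2, with value -1/3.

-1/3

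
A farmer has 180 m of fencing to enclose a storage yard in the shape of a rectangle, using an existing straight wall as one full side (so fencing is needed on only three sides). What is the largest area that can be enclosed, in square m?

Let the sides perpendicular to the wall have length x and the parallel side y, so 2x + y = 180 and the area is A = xy = x(180 − 2x).
A'(x) = 180 − 4x = 0 gives x = 45, and A''(x) = −4 < 0 confirms a maximum.
Then y = 180 − 2·45 = 90 and A = 4050.

4050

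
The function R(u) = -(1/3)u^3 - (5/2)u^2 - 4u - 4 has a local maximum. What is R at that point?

-13/6

Critical points: R'(u) = -u^2 - 5u - 4 vanishes at u = -4, -1.
Second-derivative test with R''(u) = -2u - 5: R''(-4) = 3 > 0 ⇒ local minimum; R''(-1) = -3 < 0 ⇒ local maximum.
Thus R has its local maximum at u = -1, with value -13/6.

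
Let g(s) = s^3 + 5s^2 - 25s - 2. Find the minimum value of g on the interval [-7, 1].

-21

Differentiating, g'(s) = 3s^2 + 10s - 25; whose only zero in [-7, 1] is s = -5.
Evaluating at the critical points and endpoints: g(-7) = 75, g(-5) = 123, g(1) = -21.
So the minimum is g(1) = -21.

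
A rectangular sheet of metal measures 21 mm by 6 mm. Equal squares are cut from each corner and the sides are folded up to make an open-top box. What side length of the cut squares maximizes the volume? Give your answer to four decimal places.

1.3775

With cut size x, the volume is V(x) = x(21 − 2x)(6 − 2x) for 0 < x < 3.
V'(x) = 12x^2 − 108x + 126. Setting V'(x) = 0 gives x ≈ 1.3775 (the root in (0, 3)).
V''(x) = 24x − 108 is negative there, so this is the maximum; V ≈ 81.5549.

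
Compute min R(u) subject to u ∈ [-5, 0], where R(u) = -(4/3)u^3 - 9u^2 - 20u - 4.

-4

R'(u) = -4u^2 - 18u - 20, which vanishes at u = -5/2 and u = -2.
Evaluating at the critical points and endpoints: R(-5) = 113/3, R(-5/2) = 127/12, R(-2) = 32/3, R(0) = -4.
So the minimum is R(0) = -4.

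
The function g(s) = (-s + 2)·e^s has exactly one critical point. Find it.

By the product rule, g'(s) = (-s + 1)·e^s. Since e^s > 0, the only critical point is s = 1.
g''(1) has the same sign as -1 < 0, so this is a local maximum.
g(1) = (1)·e^(1) ≈ 2.7183.

1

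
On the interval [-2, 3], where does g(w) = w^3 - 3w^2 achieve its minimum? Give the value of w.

-2

Differentiating, g'(w) = 3w^2 - 6w; which vanishes at w = 0 and w = 2.
Evaluating at the critical points and endpoints: g(-2) = -20, g(0) = 0, g(2) = -4, g(3) = 0.
So the minimum is g(-2) = -20.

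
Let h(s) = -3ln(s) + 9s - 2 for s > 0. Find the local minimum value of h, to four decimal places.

4.2958

h'(s) = -3/s + 9 = 0 gives s = 1/3.
h''(s) = 3/s², which is positive for s > 0, so this is a local minimum.
h(1/3) = -3·ln(1/3) + 3 - 2 ≈ 4.2958.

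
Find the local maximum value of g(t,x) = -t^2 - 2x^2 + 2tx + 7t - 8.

∂g/∂t = -2t + 2x + 7 = 0 and ∂g/∂x = 2t - 4x = 0, so (t, x) = (7, 7/2).
The Hessian has g_{tt} = -2, g_{xx} = -4, g_{tx} = 2, giving D = 4 > 0 with g_{tt} < 0, so the point is a local maximum.
g(7, 7/2) = 33/2.

33/2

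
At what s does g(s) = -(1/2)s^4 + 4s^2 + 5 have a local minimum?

0

g'(s) = -2s^3 + 8s. Setting g'(s) = 0 gives s ∈ {-2, 0, 2}.
Second-derivative test with g''(s) = -6s^2 + 8: g''(-2) = -16 < 0 ⇒ local maximum; g''(0) = 8 > 0 ⇒ local minimum; g''(2) = -16 < 0 ⇒ local maximum.
Thus g has its local minimum at s = 0, with value 5.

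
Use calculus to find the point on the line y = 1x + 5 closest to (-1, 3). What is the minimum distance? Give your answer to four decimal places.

0.7071

Minimize D(x)^2 = (x + 1)^2 + (x + 2)^2.
d/dx[D^2] = 2(x + 1) + 2·1·(x + 2) = 0 ⇒ x = -3/2.
Then y = 7/2 and the distance is √(1/2) ≈ 0.7071.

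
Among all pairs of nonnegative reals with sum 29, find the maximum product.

841/4

With x + y = 29, the product is P(x) = x(29 − x).
P'(x) = 29 − 2x = 0 gives x = 29/2; P'' = −2 < 0, so this is the maximum.
P = 29/2·29/2 = 841/4.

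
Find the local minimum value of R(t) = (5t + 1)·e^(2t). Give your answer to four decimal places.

-0.6165

Differentiating with the product rule gives R'(t) = (10t + 7)·e^(2t). Since e^(2t) > 0, the only critical point is t = -7/10.
R''(-7/10) has the same sign as 10 > 0, so this is a local minimum.
R(-7/10) = (-5/2)·e^(-7/5) ≈ -0.6165.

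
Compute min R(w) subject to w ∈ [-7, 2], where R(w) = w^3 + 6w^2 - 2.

-51

The derivative is 3w^2 + 12w, which vanishes at w = -4 and w = 0.
Evaluating at the critical points and endpoints: R(-7) = -51, R(-4) = 30, R(0) = -2, R(2) = 30.
Hence the absolute minimum is -51 at w = -7.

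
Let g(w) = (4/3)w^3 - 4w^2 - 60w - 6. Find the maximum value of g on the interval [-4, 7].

102

g'(w) = 4w^2 - 8w - 60, which vanishes at w = -3 and w = 5.
Candidates: g(-4) = 254/3,  g(-3) = 102,  g(5) = -718/3,  g(7) = -494/3.
So the maximum is g(-3) = 102.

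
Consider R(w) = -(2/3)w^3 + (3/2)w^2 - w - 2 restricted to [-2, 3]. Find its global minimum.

R'(w) = -2w^2 + 3w - 1, which vanishes at w = 1/2 and w = 1.
Candidates: R(-2) = 34/3; R(1/2) = -53/24; R(1) = -13/6; R(3) = -19/2.
Hence the absolute minimum is -19/2 at w = 3.

-19/2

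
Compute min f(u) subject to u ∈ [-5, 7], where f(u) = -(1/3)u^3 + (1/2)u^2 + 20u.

-152/3

The derivative is -u^2 + u + 20, which vanishes at u = -4 and u = 5.
Candidates: f(-5) = -275/6,  f(-4) = -152/3,  f(5) = 425/6,  f(7) = 301/6.
So the minimum is f(-4) = -152/3.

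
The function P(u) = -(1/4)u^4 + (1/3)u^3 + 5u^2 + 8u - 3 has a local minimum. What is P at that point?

-79/12

P'(u) = -u^3 + u^2 + 10u + 8 = 0 at u = -2, -1, 4.
Since P''(u) = -3u^2 + 2u + 10, we get P''(-2) = -6 < 0 ⇒ local maximum; P''(-1) = 5 > 0 ⇒ local minimum; P''(4) = -30 < 0 ⇒ local maximum.
Thus P has its local minimum at u = -1, with value -79/12.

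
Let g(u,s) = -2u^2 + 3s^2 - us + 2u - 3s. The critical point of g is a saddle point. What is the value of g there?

∂g/∂u = -4u - s + 2 = 0 and ∂g/∂s = -u + 6s - 3 = 0, so (u, s) = (9/25, 14/25).
The Hessian has g_{uu} = -4, g_{ss} = 6, g_{us} = -1, giving D = -25 < 0, so the point is a saddle point.
g(9/25, 14/25) = -12/25.

-12/25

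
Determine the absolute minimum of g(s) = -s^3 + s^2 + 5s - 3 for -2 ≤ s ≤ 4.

-31

g'(s) = -3s^2 + 2s + 5, which vanishes at s = -1 and s = 5/3.
Evaluating at the critical points and endpoints: g(-2) = -1; g(-1) = -6; g(5/3) = 94/27; g(4) = -31.
Hence the absolute minimum is -31 at s = 4.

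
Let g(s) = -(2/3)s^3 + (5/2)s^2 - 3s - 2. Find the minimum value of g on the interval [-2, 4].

g'(s) = -2s^2 + 5s - 3, which vanishes at s = 1 and s = 3/2.
Evaluating at the critical points and endpoints: g(-2) = 58/3,  g(1) = -19/6,  g(3/2) = -25/8,  g(4) = -50/3.
So the minimum is g(4) = -50/3.

-50/3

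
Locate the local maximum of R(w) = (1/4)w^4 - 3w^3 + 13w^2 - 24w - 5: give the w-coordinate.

3

R'(w) = w^3 - 9w^2 + 26w - 24 = 0 at w = 2, 3, 4.
Second-derivative test with R''(w) = 3w^2 - 18w + 26: R''(2) = 2 > 0 ⇒ local minimum; R''(3) = -1 < 0 ⇒ local maximum; R''(4) = 2 > 0 ⇒ local minimum.
So the local maximum value is R(3) = -83/4.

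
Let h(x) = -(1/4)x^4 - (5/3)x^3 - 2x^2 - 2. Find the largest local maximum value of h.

26/3

h'(x) = -x^3 - 5x^2 - 4x = 0 at x = -4, -1, 0.
h''(x) = -3x^2 - 10x - 4. h''(-4) = -12 < 0 ⇒ local maximum; h''(-1) = 3 > 0 ⇒ local minimum; h''(0) = -4 < 0 ⇒ local maximum.
Thus h has its largest local maximum at x = -4, with value 26/3.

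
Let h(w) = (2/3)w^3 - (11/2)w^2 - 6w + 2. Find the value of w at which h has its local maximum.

h'(w) = 2w^2 - 11w - 6. Setting h'(w) = 0 gives w ∈ {-1/2, 6}.
h''(w) = 4w - 11. h''(-1/2) = -13 < 0 ⇒ local maximum; h''(6) = 13 > 0 ⇒ local minimum.
So the local maximum value is h(-1/2) = 85/24.

-1/2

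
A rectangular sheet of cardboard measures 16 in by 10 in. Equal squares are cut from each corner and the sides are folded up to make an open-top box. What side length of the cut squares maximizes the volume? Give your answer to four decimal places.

With cut size x, the volume is V(x) = x(16 − 2x)(10 − 2x) for 0 < x < 5.
V'(x) = 12x^2 − 104x + 160. Setting V'(x) = 0 gives x ≈ 2.0000 (the root in (0, 5)).
V''(x) = 24x − 104 is negative there, so this is the maximum; V ≈ 144.0000.

2.0000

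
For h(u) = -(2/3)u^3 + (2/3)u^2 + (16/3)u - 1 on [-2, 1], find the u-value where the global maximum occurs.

1

h'(u) = -2u^2 + (4/3)u + 16/3, whose only zero in [-2, 1] is u = -4/3.
Candidates: h(-2) = -11/3, h(-4/3) = -433/81, h(1) = 13/3.
Hence the absolute maximum is 13/3 at u = 1.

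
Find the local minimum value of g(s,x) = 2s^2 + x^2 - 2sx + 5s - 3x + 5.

∂g/∂s = 4s - 2x + 5 = 0 and ∂g/∂x = -2s + 2x - 3 = 0, so (s, x) = (-1, 1/2).
The Hessian has g_{ss} = 4, g_{xx} = 2, g_{sx} = -2, giving D = 4 > 0 with g_{ss} > 0, so the point is a local minimum.
g(-1, 1/2) = 7/4.

7/4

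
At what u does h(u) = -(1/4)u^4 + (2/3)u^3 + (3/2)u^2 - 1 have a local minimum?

0

Critical points: h'(u) = -u^3 + 2u^2 + 3u vanishes at u = -1, 0, 3.
Second-derivative test with h''(u) = -3u^2 + 4u + 3: h''(-1) = -4 < 0 ⇒ local maximum; h''(0) = 3 > 0 ⇒ local minimum; h''(3) = -12 < 0 ⇒ local maximum.
So the local minimum value is h(0) = -1.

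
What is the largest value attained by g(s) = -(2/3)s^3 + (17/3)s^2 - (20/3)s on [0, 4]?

The derivative is -2s^2 + (34/3)s - 20/3, whose only zero in [0, 4] is s = 2/3.
Compare values at every candidate in [0, 4]: g(0) = 0, g(2/3) = -172/81, g(4) = 64/3.
The maximum over the interval is 64/3, attained at s = 4.

64/3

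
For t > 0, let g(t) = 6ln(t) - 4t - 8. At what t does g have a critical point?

3/2

g'(t) = 6/t − 4 = 0 gives t = 3/2.
g''(t) = -6/t², which is negative for t > 0, so this is a local maximum.
g(3/2) = 6·ln(3/2) - 6 - 8 ≈ -11.5672.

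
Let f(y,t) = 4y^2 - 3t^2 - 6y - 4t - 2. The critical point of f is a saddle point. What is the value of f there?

∂f/∂y = 8y - 6 = 0 and ∂f/∂t = -6t - 4 = 0, so (y, t) = (3/4, -2/3).
The Hessian has f_{yy} = 8, f_{tt} = -6, f_{yt} = 0, giving D = -48 < 0, so the point is a saddle point.
f(3/4, -2/3) = -35/12.

-35/12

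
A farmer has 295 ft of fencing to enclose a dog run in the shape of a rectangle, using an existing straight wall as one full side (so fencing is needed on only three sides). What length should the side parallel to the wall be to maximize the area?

Let the sides perpendicular to the wall have length x and the parallel side y, so 2x + y = 295 and the area is A = xy = x(295 − 2x).
A'(x) = 295 − 4x = 0 gives x = 295/4, and A''(x) = −4 < 0 confirms a maximum.
Then y = 295 − 2·295/4 = 295/2 and A = 87025/8.

295/2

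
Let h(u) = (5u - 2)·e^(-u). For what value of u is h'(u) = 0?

7/5

By the product rule, h'(u) = (-5u + 7)·e^(-u). Since e^(-u) > 0, the only critical point is u = 7/5.
h''(7/5) has the same sign as -5 < 0, so this is a local maximum.
h(7/5) = (5)·e^(-7/5) ≈ 1.2330.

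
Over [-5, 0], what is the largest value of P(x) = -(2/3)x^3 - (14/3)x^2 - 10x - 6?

The derivative is -2x^2 - (28/3)x - 10, which vanishes at x = -3 and x = -5/3.
Candidates: P(-5) = 32/3,  P(-3) = 0,  P(-5/3) = 64/81,  P(0) = -6.
The maximum over the interval is 32/3, attained at x = -5.

32/3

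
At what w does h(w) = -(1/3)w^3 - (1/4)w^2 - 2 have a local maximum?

0

Critical points: h'(w) = -w^2 - (1/2)w vanishes at w = -1/2, 0.
Since h''(w) = -2w - 1/2, we get h''(-1/2) = 1/2 > 0 ⇒ local minimum; h''(0) = -1/2 < 0 ⇒ local maximum.
So the local maximum value is h(0) = -2.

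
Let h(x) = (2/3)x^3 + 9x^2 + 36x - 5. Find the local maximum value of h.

h'(x) = 2x^2 + 18x + 36 = 0 at x = -6, -3.
h''(x) = 4x + 18. h''(-6) = -6 < 0 ⇒ local maximum; h''(-3) = 6 > 0 ⇒ local minimum.
So the local maximum value is h(-6) = -41.

-41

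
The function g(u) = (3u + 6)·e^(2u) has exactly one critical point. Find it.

Differentiating with the product rule gives g'(u) = (6u + 15)·e^(2u). Since e^(2u) > 0, the only critical point is u = -5/2.
g''(-5/2) has the same sign as 6 > 0, so this is a local minimum.
g(-5/2) = (-3/2)·e^(-5) ≈ -0.0101.

-5/2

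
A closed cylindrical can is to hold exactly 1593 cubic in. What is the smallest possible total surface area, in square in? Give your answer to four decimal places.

755.0778

With radius r and height h, πr²h = 1593 so h = 1593/(πr²), and S(r) = 2πr² + 2πrh = 2πr² + 2·1593/r.
S'(r) = 4πr − 2·1593/r² = 0 ⇒ r³ = 1593/(2π), so r ≈ 6.3291 and h = 2r ≈ 12.6583.
S''(r) = 4π + 4·1593/r³ > 0, so this is the minimum; S ≈ 755.0778.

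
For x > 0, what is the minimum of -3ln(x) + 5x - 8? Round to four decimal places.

P'(x) = -3/x + 5 = 0 gives x = 3/5.
P''(x) = 3/x², which is positive for x > 0, so this is a local minimum.
P(3/5) = -3·ln(3/5) + 3 - 8 ≈ -3.4675.

-3.4675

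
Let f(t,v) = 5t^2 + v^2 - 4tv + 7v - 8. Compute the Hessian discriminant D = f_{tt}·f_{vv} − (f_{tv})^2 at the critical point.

4

∂f/∂t = 10t - 4v = 0 and ∂f/∂v = -4t + 2v + 7 = 0, so (t, v) = (-7, -35/2).
The Hessian has f_{tt} = 10, f_{vv} = 2, f_{tv} = -4, giving D = 4 > 0 with f_{tt} > 0, so the point is a local minimum.
D = (10)·(2) − (-4)^2 = 4.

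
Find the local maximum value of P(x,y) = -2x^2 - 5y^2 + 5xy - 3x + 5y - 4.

∂P/∂x = -4x + 5y - 3 = 0 and ∂P/∂y = 5x - 10y + 5 = 0, so (x, y) = (-1/3, 1/3).
The Hessian has P_{xx} = -4, P_{yy} = -10, P_{xy} = 5, giving D = 15 > 0 with P_{xx} < 0, so the point is a local maximum.
P(-1/3, 1/3) = -8/3.

-8/3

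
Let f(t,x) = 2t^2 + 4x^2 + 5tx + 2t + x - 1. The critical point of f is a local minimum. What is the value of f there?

-15/7

∂f/∂t = 4t + 5x + 2 = 0 and ∂f/∂x = 5t + 8x + 1 = 0, so (t, x) = (-11/7, 6/7).
The Hessian has f_{tt} = 4, f_{xx} = 8, f_{tx} = 5, giving D = 7 > 0 with f_{tt} > 0, so the point is a local minimum.
f(-11/7, 6/7) = -15/7.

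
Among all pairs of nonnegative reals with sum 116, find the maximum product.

3364

With x + y = 116, the product is P(x) = x(116 − x).
P'(x) = 116 − 2x = 0 gives x = 58; P'' = −2 < 0, so this is the maximum.
P = 58·58 = 3364.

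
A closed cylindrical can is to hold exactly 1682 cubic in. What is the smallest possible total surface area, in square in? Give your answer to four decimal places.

With radius r and height h, πr²h = 1682 so h = 1682/(πr²), and S(r) = 2πr² + 2πrh = 2πr² + 2·1682/r.
S'(r) = 4πr − 2·1682/r² = 0 ⇒ r³ = 1682/(2π), so r ≈ 6.4449 and h = 2r ≈ 12.8898.
S''(r) = 4π + 4·1682/r³ > 0, so this is the minimum; S ≈ 782.9461.

782.9461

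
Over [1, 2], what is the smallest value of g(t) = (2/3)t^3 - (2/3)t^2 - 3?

g'(t) = 2t^2 - (4/3)t, which has no zeros in [1, 2].
Evaluating at the critical points and endpoints: g(1) = -3; g(2) = -1/3.
So the minimum is g(1) = -3.

-3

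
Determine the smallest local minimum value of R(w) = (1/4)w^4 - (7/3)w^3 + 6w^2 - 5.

Critical points: R'(w) = w^3 - 7w^2 + 12w vanishes at w = 0, 3, 4.
Second-derivative test with R''(w) = 3w^2 - 14w + 12: R''(0) = 12 > 0 ⇒ local minimum; R''(3) = -3 < 0 ⇒ local maximum; R''(4) = 4 > 0 ⇒ local minimum.
Thus R has its smallest local minimum at w = 0, with value -5.

-5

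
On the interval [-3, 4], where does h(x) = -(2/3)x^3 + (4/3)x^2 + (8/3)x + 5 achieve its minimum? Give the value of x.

h'(x) = -2x^2 + (8/3)x + 8/3, which vanishes at x = -2/3 and x = 2.
Compare values at every candidate in [-3, 4]: h(-3) = 27,  h(-2/3) = 325/81,  h(2) = 31/3,  h(4) = -17/3.
Hence the absolute minimum is -17/3 at x = 4.

4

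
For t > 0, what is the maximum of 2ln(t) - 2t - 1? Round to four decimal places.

-3.0000

R'(t) = 2/t − 2 = 0 gives t = 1.
R''(t) = -2/t², which is negative for t > 0, so this is a local maximum.
R(1) = 2·ln(1) - 2 - 1 ≈ -3.0000.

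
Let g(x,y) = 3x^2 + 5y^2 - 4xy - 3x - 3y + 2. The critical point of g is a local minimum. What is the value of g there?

-5/11

∂g/∂x = 6x - 4y - 3 = 0 and ∂g/∂y = -4x + 10y - 3 = 0, so (x, y) = (21/22, 15/22).
The Hessian has g_{xx} = 6, g_{yy} = 10, g_{xy} = -4, giving D = 44 > 0 with g_{xx} > 0, so the point is a local minimum.
g(21/22, 15/22) = -5/11.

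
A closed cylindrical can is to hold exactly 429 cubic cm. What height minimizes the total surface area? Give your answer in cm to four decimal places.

With radius r and height h, πr²h = 429 so h = 429/(πr²), and S(r) = 2πr² + 2πrh = 2πr² + 2·429/r.
S'(r) = 4πr − 2·429/r² = 0 ⇒ r³ = 429/(2π), so r ≈ 4.0872 and h = 2r ≈ 8.1744.
S''(r) = 4π + 4·429/r³ > 0, so this is the minimum; S ≈ 314.8856.

8.1744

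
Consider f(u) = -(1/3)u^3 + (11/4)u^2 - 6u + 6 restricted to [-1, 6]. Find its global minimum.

The derivative is -u^2 + (11/2)u - 6, which vanishes at u = 3/2 and u = 4.
Evaluating at the critical points and endpoints: f(-1) = 181/12,  f(3/2) = 33/16,  f(4) = 14/3,  f(6) = -3.
Hence the absolute minimum is -3 at u = 6.

-3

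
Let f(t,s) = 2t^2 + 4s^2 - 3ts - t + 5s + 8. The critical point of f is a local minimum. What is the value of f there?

∂f/∂t = 4t - 3s - 1 = 0 and ∂f/∂s = -3t + 8s + 5 = 0, so (t, s) = (-7/23, -17/23).
The Hessian has f_{tt} = 4, f_{ss} = 8, f_{ts} = -3, giving D = 23 > 0 with f_{tt} > 0, so the point is a local minimum.
f(-7/23, -17/23) = 145/23.

145/23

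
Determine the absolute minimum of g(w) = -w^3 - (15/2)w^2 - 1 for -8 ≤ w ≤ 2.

-127/2

The derivative is -3w^2 - 15w, which vanishes at w = -5 and w = 0.
Candidates: g(-8) = 31,  g(-5) = -127/2,  g(0) = -1,  g(2) = -39.
The minimum over the interval is -127/2, attained at w = -5.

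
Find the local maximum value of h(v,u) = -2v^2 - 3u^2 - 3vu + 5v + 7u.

68/15

∂h/∂v = -4v - 3u + 5 = 0 and ∂h/∂u = -3v - 6u + 7 = 0, so (v, u) = (3/5, 13/15).
The Hessian has h_{vv} = -4, h_{uu} = -6, h_{vu} = -3, giving D = 15 > 0 with h_{vv} < 0, so the point is a local maximum.
h(3/5, 13/15) = 68/15.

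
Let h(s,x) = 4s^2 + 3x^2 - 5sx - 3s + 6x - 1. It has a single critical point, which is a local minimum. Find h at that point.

-104/23

∂h/∂s = 8s - 5x - 3 = 0 and ∂h/∂x = -5s + 6x + 6 = 0, so (s, x) = (-12/23, -33/23).
The Hessian has h_{ss} = 8, h_{xx} = 6, h_{sx} = -5, giving D = 23 > 0 with h_{ss} > 0, so the point is a local minimum.
h(-12/23, -33/23) = -104/23.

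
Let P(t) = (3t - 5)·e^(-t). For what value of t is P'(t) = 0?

By the product rule, P'(t) = (-3t + 8)·e^(-t). Since e^(-t) > 0, the only critical point is t = 8/3.
P''(8/3) has the same sign as -3 < 0, so this is a local maximum.
P(8/3) = (3)·e^(-8/3) ≈ 0.2085.

8/3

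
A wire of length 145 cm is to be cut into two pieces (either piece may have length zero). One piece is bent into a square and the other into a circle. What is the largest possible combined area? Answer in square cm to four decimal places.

Let x be the length used for the square. Square side x/4; circle radius (145−x)/(2π).
A(x) = (x/4)² + π·((145−x)/(2π))² = x²/16 + (145−x)²/(4π) for 0 ≤ x ≤ 145. A'(x) = x/8 − (145−x)/(2π) = 0 gives x = 4·145/(π+4) ≈ 81.2144.
A'' > 0, so the interior critical point is a minimum; the maximum is at an endpoint. A(0) = 1673.1163 and A(145) = 1314.0625, so the largest area is 1673.1163.

1673.1163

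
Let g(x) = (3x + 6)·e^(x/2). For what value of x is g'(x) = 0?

-4

Differentiating with the product rule gives g'(x) = ((3/2)x + 6)·e^(x/2). Since e^(x/2) > 0, the only critical point is x = -4.
g''(-4) has the same sign as 3/2 > 0, so this is a local minimum.
g(-4) = (-6)·e^(-2) ≈ -0.8120.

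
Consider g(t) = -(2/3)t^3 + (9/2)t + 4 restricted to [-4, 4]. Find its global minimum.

g'(t) = -2t^2 + 9/2, which vanishes at t = -3/2 and t = 3/2.
Evaluating at the critical points and endpoints: g(-4) = 86/3; g(-3/2) = -1/2; g(3/2) = 17/2; g(4) = -62/3.
The minimum over the interval is -62/3, attained at t = 4.

-62/3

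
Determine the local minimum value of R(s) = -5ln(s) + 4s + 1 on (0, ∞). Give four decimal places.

4.8843

R'(s) = -5/s + 4 = 0 gives s = 5/4.
R''(s) = 5/s², which is positive for s > 0, so this is a local minimum.
R(5/4) = -5·ln(5/4) + 5 + 1 ≈ 4.8843.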